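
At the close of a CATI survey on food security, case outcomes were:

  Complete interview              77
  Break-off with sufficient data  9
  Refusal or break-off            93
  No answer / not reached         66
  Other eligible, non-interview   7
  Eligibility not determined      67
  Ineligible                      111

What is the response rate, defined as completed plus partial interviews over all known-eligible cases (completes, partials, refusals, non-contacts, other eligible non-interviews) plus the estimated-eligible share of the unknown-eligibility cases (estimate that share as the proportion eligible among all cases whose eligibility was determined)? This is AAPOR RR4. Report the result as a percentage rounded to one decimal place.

Num → 77 + 9 = 86
Eligible (known) → 77 + 9 + 93 + 66 + 7 = 252
e = 252 / (252 + 111) = 252 / 363 = 0.6942
Eligible share of unknowns → 0.6942 × 67 = 46.51
Denom → 252 + 46.51 = 298.51
RR4 = 86 / 298.51 = 0.2881

28.8%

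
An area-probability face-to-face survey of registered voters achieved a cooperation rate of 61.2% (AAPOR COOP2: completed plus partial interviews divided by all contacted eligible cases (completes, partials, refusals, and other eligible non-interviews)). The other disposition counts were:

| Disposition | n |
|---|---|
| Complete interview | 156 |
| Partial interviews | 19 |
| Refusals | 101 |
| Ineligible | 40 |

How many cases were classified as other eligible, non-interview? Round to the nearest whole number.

Numerator: 156 + 19 = 175
COOP2 = 175 / D = 0.612
D = 175 / 0.612 = 285.9
Remaining denominator categories sum to 276
other eligible, non-interview = 285.9 − 276 ≈ 10

10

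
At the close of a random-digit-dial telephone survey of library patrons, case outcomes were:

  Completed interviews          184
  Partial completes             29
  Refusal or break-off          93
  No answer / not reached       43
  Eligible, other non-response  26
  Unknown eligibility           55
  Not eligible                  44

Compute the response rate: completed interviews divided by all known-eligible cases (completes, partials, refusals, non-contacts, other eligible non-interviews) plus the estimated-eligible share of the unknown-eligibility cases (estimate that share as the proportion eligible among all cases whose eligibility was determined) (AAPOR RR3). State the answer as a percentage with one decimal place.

43.4%

Numerator → 184
Eligible (known) → 184 + 29 + 93 + 43 + 26 = 375
e = 375 / (375 + 44) = 375 / 419 = 0.8950
Estimated eligible among unknowns → 0.8950 × 55 = 49.23
Base → 375 + 49.23 = 424.23
RR3 = 184 / 424.23 = 0.4337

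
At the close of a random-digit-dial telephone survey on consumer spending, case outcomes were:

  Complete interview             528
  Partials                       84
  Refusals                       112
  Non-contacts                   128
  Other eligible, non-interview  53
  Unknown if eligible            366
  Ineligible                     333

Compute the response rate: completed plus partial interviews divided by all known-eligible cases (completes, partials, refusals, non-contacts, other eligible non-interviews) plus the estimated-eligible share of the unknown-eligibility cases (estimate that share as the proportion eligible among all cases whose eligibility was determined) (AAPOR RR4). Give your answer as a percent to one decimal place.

52.2%

Numerator = 528 + 84 = 612
Known eligible = 528 + 84 + 112 + 128 + 53 = 905
e = 905 / (905 + 333) = 905 / 1238 = 0.7310
Eligible share of unknowns = 0.7310 × 366 = 267.55
Base = 905 + 267.55 = 1172.55
RR4 = 612 / 1172.55 = 0.5219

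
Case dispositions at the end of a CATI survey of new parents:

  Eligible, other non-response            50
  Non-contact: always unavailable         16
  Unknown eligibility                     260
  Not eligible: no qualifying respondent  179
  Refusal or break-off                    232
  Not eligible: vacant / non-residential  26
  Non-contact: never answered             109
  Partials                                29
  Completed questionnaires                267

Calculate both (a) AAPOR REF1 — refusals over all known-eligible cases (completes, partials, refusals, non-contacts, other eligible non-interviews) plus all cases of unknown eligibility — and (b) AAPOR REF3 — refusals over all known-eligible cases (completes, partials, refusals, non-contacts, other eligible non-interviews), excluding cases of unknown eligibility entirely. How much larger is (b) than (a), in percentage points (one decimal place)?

No answer / not reached = 109 + 16 = 125
Screened out, ineligible = 179 + 26 = 205
Num: 232
Denominator: 267 + 29 + 232 + 125 + 50 + 260 = 963
REF1 = 232 / 963 = 0.2409
Denominator: 267 + 29 + 232 + 125 + 50 = 703
REF3 = 232 / 703 = 0.3300
Difference = 33.00 − 24.09 = 8.91 percentage points

8.9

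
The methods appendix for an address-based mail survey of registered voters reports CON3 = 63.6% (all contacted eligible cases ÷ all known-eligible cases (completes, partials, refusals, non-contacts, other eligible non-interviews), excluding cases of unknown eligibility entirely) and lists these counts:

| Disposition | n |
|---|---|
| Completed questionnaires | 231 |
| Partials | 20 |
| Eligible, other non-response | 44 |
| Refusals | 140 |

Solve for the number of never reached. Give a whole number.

Num: 231 + 20 + 140 + 44 = 435
CON3 = 435 / D = 0.636
D = 435 / 0.636 = 684.0
Remaining denominator categories sum to 435
never reached = 684.0 − 435 ≈ 249

249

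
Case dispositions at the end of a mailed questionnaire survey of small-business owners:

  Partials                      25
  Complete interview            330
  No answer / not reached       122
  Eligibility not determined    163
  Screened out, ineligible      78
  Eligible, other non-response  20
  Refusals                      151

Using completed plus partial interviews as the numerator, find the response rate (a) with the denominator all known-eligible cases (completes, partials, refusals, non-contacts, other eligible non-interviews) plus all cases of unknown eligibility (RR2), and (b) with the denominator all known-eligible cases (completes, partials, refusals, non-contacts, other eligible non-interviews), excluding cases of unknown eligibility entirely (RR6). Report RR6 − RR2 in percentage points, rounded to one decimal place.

Num: 330 + 25 = 355
Base: 330 + 25 + 151 + 122 + 20 + 163 = 811
RR2 = 355 / 811 = 0.4377
Base: 330 + 25 + 151 + 122 + 20 = 648
RR6 = 355 / 648 = 0.5478
Difference = 54.78 − 43.77 = 11.01 percentage points

11.0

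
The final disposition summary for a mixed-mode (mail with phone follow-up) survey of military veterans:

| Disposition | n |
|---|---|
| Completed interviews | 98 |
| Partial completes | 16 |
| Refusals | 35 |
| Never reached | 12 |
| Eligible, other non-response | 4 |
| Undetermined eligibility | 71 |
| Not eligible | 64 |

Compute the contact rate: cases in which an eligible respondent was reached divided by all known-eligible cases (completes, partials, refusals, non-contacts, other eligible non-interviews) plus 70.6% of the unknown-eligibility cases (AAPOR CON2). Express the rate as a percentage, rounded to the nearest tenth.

Numerator → 98 + 16 + 35 + 4 = 153
Determined eligible → 98 + 16 + 35 + 12 + 4 = 165
Eligible share of unknowns → 0.7060 × 71 = 50.13
Base → 165 + 50.13 = 215.13
CON2 = 153 / 215.13 = 0.7112

71.1%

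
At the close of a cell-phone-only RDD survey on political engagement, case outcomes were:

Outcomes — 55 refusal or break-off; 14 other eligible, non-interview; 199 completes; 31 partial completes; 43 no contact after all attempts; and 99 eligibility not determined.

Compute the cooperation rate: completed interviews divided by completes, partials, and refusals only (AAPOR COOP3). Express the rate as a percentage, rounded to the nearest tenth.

Num = 199
Base = 199 + 31 + 55 = 285
COOP3 = 199 / 285 = 0.6982

69.8%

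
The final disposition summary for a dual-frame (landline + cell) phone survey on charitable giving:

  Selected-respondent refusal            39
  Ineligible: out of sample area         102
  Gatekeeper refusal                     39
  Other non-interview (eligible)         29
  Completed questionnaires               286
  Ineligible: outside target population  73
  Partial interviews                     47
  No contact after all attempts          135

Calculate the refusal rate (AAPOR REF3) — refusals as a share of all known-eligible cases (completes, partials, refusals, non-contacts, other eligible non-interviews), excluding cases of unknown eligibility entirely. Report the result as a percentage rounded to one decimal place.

Refused = 39 + 39 = 78
Not eligible = 73 + 102 = 175
Numerator → 78
Base → 286 + 47 + 78 + 135 + 29 = 575
REF3 = 78 / 575 = 0.1357

13.6%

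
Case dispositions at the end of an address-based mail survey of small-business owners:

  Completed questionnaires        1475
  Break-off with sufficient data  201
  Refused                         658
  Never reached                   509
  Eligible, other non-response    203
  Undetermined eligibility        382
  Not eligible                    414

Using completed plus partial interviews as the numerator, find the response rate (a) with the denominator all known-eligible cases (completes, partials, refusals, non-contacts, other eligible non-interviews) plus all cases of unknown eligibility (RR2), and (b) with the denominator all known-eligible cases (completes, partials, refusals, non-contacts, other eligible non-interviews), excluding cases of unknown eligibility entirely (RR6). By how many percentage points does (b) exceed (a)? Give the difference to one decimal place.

6.1

Top → 1475 + 201 = 1676
Denom → 1475 + 201 + 658 + 509 + 203 + 382 = 3428
RR2 = 1676 / 3428 = 0.4889
Denom → 1475 + 201 + 658 + 509 + 203 = 3046
RR6 = 1676 / 3046 = 0.5502
Difference = 55.02 − 48.89 = 6.13 percentage points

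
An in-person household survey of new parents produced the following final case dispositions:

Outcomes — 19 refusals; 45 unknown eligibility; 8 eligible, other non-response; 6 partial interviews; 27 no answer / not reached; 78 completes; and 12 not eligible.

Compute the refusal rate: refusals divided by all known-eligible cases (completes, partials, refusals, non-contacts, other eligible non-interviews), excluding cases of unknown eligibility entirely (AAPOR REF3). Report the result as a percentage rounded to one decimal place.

13.8%

Num: 19
Denom: 78 + 6 + 19 + 27 + 8 = 138
REF3 = 19 / 138 = 0.1377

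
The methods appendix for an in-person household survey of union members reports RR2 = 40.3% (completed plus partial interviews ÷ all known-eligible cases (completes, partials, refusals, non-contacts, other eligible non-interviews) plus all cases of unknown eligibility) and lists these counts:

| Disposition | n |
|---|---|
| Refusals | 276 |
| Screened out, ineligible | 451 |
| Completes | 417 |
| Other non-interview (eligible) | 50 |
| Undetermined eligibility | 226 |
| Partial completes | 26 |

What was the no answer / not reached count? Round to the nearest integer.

Numerator: 417 + 26 = 443
RR2 = 443 / D = 0.403
D = 443 / 0.403 = 1099.3
Rest of base = 995
no answer / not reached = 1099.3 − 995 ≈ 104

104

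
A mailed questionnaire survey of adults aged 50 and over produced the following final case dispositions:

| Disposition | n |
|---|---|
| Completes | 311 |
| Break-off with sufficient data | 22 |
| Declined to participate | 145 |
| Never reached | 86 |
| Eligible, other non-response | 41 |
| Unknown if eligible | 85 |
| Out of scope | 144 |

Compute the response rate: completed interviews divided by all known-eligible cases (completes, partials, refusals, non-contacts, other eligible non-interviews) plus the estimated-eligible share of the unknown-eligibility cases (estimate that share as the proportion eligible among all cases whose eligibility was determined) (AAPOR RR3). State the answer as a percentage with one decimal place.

Num: 311
Determined eligible: 311 + 22 + 145 + 86 + 41 = 605
e = 605 / (605 + 144) = 605 / 749 = 0.8077
Estimated eligible among unknowns: 0.8077 × 85 = 68.65
Denominator: 605 + 68.65 = 673.65
RR3 = 311 / 673.65 = 0.4617

46.2%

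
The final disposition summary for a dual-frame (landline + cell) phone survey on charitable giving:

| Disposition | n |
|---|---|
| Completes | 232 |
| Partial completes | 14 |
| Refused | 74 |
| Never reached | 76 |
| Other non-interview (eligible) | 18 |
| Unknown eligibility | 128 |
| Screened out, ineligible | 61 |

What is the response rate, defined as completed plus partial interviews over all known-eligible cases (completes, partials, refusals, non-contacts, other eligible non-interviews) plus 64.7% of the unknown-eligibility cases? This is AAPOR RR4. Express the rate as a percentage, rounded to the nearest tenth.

49.5%

Top → 232 + 14 = 246
Eligible (known) → 232 + 14 + 74 + 76 + 18 = 414
Estimated eligible among unknowns → 0.6470 × 128 = 82.82
Base → 414 + 82.82 = 496.82
RR4 = 246 / 496.82 = 0.4951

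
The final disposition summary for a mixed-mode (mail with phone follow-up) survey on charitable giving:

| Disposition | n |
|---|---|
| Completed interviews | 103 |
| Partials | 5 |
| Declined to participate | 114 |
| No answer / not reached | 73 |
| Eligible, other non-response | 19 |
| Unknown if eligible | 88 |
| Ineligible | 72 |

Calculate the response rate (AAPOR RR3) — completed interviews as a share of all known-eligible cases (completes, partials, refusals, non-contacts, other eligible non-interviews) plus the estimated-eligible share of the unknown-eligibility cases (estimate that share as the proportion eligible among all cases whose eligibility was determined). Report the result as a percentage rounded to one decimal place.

26.7%

Num → 103
Eligible (known) → 103 + 5 + 114 + 73 + 19 = 314
e = 314 / (314 + 72) = 314 / 386 = 0.8135
Estimated eligible among unknowns → 0.8135 × 88 = 71.59
Denom → 314 + 71.59 = 385.59
RR3 = 103 / 385.59 = 0.2671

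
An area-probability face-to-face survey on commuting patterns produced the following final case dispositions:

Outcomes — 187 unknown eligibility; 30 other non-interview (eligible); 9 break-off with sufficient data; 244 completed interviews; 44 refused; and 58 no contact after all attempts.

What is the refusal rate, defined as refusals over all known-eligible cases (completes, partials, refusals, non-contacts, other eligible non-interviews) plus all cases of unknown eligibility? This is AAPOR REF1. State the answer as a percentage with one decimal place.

Numerator: 44
Denom: 244 + 9 + 44 + 58 + 30 + 187 = 572
REF1 = 44 / 572 = 0.0769

7.7%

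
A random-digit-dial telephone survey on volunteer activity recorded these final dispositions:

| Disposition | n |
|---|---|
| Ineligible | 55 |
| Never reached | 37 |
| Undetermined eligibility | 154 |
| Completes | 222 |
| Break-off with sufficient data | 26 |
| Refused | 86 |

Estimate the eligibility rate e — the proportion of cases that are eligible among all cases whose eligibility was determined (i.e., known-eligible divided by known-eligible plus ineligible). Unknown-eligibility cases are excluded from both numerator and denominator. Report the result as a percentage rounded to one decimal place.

Known eligible = 222 + 26 + 86 + 37 = 371
e = 371 / (371 + 55) = 371 / 426 = 0.8709

87.1%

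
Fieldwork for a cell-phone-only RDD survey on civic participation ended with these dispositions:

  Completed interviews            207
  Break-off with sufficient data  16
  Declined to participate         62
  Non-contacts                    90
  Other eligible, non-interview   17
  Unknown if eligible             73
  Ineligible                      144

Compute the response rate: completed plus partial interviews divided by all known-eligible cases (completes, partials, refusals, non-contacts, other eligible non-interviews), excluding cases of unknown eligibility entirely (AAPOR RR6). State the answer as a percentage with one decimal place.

Numerator → 207 + 16 = 223
Denom → 207 + 16 + 62 + 90 + 17 = 392
RR6 = 223 / 392 = 0.5689

56.9%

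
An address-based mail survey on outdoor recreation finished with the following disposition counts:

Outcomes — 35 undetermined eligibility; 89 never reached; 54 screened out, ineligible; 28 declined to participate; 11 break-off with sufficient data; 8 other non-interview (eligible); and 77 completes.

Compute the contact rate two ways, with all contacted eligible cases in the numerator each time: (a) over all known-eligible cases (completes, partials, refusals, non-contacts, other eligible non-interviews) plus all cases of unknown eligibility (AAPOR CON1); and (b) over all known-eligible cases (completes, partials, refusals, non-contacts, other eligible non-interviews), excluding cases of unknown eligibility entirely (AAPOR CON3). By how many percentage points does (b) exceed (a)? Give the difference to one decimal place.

8.2

Top = 77 + 11 + 28 + 8 = 124
Denominator = 77 + 11 + 28 + 89 + 8 + 35 = 248
CON1 = 124 / 248 = 0.5000
Denominator = 77 + 11 + 28 + 89 + 8 = 213
CON3 = 124 / 213 = 0.5822
Difference = 58.22 − 50.00 = 8.22 percentage points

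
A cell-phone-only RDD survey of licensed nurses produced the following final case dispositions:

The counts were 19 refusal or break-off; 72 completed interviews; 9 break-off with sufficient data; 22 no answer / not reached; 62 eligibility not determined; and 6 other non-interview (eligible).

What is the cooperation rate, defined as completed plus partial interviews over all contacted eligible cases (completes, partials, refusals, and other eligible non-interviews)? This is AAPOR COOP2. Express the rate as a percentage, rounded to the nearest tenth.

76.4%

Numerator → 72 + 9 = 81
Denom → 72 + 9 + 19 + 6 = 106
COOP2 = 81 / 106 = 0.7642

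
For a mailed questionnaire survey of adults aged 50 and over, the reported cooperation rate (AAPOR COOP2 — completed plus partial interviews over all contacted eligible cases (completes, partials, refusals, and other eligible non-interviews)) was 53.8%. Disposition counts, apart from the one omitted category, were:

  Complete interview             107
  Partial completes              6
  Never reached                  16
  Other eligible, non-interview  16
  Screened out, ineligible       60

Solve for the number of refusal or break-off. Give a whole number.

81

Numerator = 107 + 6 = 113
COOP2 = 113 / D = 0.538
D = 113 / 0.538 = 210.0
Remaining denominator categories sum to 129
refusal or break-off = 210.0 − 129 ≈ 81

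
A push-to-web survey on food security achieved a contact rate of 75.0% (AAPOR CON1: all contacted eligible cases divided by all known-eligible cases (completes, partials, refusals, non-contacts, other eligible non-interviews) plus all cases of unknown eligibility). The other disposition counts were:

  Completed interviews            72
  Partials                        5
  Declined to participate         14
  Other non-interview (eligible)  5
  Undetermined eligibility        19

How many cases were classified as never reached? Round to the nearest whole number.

13

Num: 72 + 5 + 14 + 5 = 96
CON1 = 96 / D = 0.750
D = 96 / 0.750 = 128.0
Rest of base = 115
never reached = 128.0 − 115 ≈ 13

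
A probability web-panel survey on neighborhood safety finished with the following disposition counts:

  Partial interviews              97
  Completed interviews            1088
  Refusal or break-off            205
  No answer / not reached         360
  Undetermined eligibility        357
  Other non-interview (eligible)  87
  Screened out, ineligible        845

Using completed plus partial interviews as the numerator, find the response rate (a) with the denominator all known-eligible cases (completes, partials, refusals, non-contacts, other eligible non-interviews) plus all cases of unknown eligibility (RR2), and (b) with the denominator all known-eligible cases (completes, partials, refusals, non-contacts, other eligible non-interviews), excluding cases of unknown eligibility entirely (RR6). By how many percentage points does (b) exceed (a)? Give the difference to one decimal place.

10.5

Numerator → 1088 + 97 = 1185
Denominator → 1088 + 97 + 205 + 360 + 87 + 357 = 2194
RR2 = 1185 / 2194 = 0.5401
Denominator → 1088 + 97 + 205 + 360 + 87 = 1837
RR6 = 1185 / 1837 = 0.6451
Difference = 64.51 − 54.01 = 10.50 percentage points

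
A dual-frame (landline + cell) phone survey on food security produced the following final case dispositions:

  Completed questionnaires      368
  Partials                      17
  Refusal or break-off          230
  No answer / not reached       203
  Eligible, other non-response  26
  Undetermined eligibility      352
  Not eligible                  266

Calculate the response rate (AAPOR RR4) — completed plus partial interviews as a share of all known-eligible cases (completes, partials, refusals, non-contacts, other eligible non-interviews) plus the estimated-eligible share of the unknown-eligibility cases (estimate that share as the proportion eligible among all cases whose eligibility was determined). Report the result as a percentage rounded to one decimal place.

Numerator = 368 + 17 = 385
Determined eligible = 368 + 17 + 230 + 203 + 26 = 844
e = 844 / (844 + 266) = 844 / 1110 = 0.7604
Eligible share of unknowns = 0.7604 × 352 = 267.66
Denominator = 844 + 267.66 = 1111.66
RR4 = 385 / 1111.66 = 0.3463

34.6%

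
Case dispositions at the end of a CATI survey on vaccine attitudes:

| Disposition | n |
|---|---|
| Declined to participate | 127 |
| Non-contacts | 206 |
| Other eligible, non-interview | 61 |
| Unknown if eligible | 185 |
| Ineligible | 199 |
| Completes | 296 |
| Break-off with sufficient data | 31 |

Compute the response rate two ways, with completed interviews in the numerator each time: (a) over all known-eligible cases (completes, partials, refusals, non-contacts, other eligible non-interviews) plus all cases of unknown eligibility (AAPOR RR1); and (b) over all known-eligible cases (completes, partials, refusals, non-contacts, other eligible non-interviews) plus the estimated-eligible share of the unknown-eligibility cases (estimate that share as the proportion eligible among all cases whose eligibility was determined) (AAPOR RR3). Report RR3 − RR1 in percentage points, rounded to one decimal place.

1.5

Top = 296
Denominator = 296 + 31 + 127 + 206 + 61 + 185 = 906
RR1 = 296 / 906 = 0.3267
Determined eligible = 296 + 31 + 127 + 206 + 61 = 721
e = 721 / (721 + 199) = 721 / 920 = 0.7837
Estimated eligible among unknowns = 0.7837 × 185 = 144.98
Denominator = 721 + 144.98 = 865.98
RR3 = 296 / 865.98 = 0.3418
Difference = 34.18 − 32.67 = 1.51 percentage points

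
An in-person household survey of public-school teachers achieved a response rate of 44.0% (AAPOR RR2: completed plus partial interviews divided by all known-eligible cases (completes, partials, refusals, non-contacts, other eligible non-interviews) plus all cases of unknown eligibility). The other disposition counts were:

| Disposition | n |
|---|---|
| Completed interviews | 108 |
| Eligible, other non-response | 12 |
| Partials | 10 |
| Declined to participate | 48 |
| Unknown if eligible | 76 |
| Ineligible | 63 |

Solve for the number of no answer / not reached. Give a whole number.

Num: 108 + 10 = 118
RR2 = 118 / D = 0.440
D = 118 / 0.440 = 268.2
Remaining denominator categories sum to 254
no answer / not reached = 268.2 − 254 ≈ 14

14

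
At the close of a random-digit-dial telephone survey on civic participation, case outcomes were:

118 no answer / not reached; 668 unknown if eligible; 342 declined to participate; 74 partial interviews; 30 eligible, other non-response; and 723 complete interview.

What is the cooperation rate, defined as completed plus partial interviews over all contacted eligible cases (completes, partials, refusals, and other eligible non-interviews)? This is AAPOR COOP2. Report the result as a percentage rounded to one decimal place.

68.2%

Num → 723 + 74 = 797
Base → 723 + 74 + 342 + 30 = 1169
COOP2 = 797 / 1169 = 0.6818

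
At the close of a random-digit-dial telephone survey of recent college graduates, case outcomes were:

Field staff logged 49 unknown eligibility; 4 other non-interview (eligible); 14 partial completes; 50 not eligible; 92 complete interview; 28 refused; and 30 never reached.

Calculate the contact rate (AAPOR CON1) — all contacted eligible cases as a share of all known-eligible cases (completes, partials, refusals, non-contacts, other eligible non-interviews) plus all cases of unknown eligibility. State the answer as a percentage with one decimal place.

63.6%

Num → 92 + 14 + 28 + 4 = 138
Denominator → 92 + 14 + 28 + 30 + 4 + 49 = 217
CON1 = 138 / 217 = 0.6359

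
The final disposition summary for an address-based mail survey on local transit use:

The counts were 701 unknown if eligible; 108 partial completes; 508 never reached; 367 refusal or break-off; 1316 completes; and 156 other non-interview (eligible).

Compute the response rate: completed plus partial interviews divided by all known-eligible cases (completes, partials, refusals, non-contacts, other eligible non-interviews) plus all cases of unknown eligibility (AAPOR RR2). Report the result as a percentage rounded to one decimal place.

Numerator → 1316 + 108 = 1424
Denom → 1316 + 108 + 367 + 508 + 156 + 701 = 3156
RR2 = 1424 / 3156 = 0.4512

45.1%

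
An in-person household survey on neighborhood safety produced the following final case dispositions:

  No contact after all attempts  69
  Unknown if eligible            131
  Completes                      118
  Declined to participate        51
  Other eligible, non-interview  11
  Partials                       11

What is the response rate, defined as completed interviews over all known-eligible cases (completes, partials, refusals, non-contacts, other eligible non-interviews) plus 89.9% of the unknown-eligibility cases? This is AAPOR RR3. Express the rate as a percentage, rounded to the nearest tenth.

31.2%

Num: 118
Determined eligible: 118 + 11 + 51 + 69 + 11 = 260
Eligible share of unknowns: 0.8990 × 131 = 117.77
Denominator: 260 + 117.77 = 377.77
RR3 = 118 / 377.77 = 0.3124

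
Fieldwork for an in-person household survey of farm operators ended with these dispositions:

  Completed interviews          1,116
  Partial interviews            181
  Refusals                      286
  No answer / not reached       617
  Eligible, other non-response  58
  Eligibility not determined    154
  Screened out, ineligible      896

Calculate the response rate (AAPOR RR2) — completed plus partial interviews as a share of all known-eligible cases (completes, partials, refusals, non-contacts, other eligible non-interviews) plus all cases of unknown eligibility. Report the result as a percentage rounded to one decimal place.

53.8%

Numerator → 1116 + 181 = 1297
Base → 1116 + 181 + 286 + 617 + 58 + 154 = 2412
RR2 = 1297 / 2412 = 0.5377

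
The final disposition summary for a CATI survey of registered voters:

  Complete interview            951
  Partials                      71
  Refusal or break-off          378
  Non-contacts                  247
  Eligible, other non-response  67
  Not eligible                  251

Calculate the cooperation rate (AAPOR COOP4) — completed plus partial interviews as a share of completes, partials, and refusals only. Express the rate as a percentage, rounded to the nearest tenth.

73.0%

Num: 951 + 71 = 1022
Base: 951 + 71 + 378 = 1400
COOP4 = 1022 / 1400 = 0.7300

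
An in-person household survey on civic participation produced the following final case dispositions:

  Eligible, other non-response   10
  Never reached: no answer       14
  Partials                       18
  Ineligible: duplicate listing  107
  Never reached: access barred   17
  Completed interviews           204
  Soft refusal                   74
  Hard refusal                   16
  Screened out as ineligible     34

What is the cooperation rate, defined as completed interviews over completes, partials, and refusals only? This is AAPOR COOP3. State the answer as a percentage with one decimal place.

65.4%

Declined to participate = 16 + 74 = 90
Non-contacts = 14 + 17 = 31
Screened out, ineligible = 34 + 107 = 141
Numerator → 204
Denominator → 204 + 18 + 90 = 312
COOP3 = 204 / 312 = 0.6538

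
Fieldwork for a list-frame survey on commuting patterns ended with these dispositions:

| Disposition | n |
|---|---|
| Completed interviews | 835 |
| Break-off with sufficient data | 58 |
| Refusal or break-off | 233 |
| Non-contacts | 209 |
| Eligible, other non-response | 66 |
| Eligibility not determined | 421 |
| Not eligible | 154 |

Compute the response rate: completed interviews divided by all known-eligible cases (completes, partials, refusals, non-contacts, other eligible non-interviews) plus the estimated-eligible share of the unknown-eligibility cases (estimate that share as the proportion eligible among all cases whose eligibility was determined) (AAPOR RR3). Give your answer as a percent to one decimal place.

Num → 835
Eligible (known) → 835 + 58 + 233 + 209 + 66 = 1401
e = 1401 / (1401 + 154) = 1401 / 1555 = 0.9010
Eligible share of unknowns → 0.9010 × 421 = 379.32
Denominator → 1401 + 379.32 = 1780.32
RR3 = 835 / 1780.32 = 0.4690

46.9%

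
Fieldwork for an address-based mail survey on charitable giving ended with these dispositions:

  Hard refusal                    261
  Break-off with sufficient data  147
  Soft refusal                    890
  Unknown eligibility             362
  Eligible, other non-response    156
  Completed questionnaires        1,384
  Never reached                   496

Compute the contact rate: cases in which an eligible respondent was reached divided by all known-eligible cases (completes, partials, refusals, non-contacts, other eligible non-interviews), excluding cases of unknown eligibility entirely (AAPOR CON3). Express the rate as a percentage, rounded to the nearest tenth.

Refused = 261 + 890 = 1151
Num → 1384 + 147 + 1151 + 156 = 2838
Base → 1384 + 147 + 1151 + 496 + 156 = 3334
CON3 = 2838 / 3334 = 0.8512

85.1%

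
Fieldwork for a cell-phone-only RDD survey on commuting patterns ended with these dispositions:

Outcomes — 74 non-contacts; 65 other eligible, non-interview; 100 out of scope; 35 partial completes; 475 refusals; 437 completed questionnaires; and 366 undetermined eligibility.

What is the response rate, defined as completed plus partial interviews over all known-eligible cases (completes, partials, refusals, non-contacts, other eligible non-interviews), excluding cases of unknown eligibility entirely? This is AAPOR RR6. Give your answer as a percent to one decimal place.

Numerator → 437 + 35 = 472
Denominator → 437 + 35 + 475 + 74 + 65 = 1086
RR6 = 472 / 1086 = 0.4346

43.5%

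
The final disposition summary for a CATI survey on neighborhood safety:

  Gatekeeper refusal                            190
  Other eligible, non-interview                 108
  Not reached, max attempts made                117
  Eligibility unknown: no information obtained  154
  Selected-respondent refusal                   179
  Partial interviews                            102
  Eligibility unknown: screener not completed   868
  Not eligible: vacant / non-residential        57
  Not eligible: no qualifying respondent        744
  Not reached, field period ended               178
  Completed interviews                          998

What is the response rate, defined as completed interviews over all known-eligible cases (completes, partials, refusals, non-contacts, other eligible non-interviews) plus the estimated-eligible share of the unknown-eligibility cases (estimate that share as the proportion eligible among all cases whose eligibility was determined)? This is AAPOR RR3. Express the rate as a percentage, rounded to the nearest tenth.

Refusals = 190 + 179 = 369
Never reached = 178 + 117 = 295
Unknown eligibility = 868 + 154 = 1022
Ineligible = 744 + 57 = 801
Top → 998
Eligible (known) → 998 + 102 + 369 + 295 + 108 = 1872
e = 1872 / (1872 + 801) = 1872 / 2673 = 0.7003
e × U → 0.7003 × 1022 = 715.71
Denominator → 1872 + 715.71 = 2587.71
RR3 = 998 / 2587.71 = 0.3857

38.6%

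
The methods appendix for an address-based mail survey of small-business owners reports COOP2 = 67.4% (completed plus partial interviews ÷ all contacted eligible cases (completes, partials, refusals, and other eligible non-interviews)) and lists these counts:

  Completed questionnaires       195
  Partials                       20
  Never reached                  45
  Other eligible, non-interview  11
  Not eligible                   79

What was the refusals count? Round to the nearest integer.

Top = 195 + 20 = 215
COOP2 = 215 / D = 0.674
D = 215 / 0.674 = 319.0
Rest of base = 226
refusals = 319.0 − 226 ≈ 93

93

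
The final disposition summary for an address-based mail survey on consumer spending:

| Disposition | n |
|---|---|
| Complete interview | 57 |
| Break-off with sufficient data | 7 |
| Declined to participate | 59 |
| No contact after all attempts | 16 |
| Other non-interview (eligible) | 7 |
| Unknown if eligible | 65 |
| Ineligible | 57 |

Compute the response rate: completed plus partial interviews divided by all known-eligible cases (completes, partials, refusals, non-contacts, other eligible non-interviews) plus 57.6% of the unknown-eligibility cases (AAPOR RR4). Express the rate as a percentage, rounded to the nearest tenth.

34.9%

Numerator = 57 + 7 = 64
Eligible (known) = 57 + 7 + 59 + 16 + 7 = 146
Eligible share of unknowns = 0.5760 × 65 = 37.44
Denominator = 146 + 37.44 = 183.44
RR4 = 64 / 183.44 = 0.3489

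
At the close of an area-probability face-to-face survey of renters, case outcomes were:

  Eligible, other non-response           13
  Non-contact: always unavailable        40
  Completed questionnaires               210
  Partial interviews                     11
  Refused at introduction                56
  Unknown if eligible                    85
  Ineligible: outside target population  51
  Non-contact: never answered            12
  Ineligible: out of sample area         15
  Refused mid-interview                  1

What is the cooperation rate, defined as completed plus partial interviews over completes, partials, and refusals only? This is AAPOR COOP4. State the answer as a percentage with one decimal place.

79.5%

Declined to participate = 56 + 1 = 57
Never reached = 12 + 40 = 52
Ineligible = 51 + 15 = 66
Numerator = 210 + 11 = 221
Base = 210 + 11 + 57 = 278
COOP4 = 221 / 278 = 0.7950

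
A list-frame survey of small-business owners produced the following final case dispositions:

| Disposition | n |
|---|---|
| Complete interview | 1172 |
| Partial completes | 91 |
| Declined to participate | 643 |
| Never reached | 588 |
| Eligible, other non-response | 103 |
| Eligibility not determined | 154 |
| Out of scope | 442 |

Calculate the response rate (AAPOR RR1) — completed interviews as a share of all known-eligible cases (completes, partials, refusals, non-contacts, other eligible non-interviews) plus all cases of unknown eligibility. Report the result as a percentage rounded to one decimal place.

Numerator → 1172
Denom → 1172 + 91 + 643 + 588 + 103 + 154 = 2751
RR1 = 1172 / 2751 = 0.4260

42.6%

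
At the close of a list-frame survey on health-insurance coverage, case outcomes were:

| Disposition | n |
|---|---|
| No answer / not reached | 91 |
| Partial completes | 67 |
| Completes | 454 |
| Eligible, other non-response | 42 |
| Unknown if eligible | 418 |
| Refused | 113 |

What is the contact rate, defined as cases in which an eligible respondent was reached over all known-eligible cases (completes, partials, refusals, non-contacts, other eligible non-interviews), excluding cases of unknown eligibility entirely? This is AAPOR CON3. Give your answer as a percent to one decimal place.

Num: 454 + 67 + 113 + 42 = 676
Denom: 454 + 67 + 113 + 91 + 42 = 767
CON3 = 676 / 767 = 0.8814

88.1%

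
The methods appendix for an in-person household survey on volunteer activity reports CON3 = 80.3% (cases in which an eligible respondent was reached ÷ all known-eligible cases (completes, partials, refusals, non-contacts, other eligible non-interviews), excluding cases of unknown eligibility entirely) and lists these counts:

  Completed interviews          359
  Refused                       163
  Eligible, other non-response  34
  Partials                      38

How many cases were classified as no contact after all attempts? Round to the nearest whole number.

Numerator: 359 + 38 + 163 + 34 = 594
CON3 = 594 / D = 0.803
D = 594 / 0.803 = 739.7
Rest of base = 594
no contact after all attempts = 739.7 − 594 ≈ 146

146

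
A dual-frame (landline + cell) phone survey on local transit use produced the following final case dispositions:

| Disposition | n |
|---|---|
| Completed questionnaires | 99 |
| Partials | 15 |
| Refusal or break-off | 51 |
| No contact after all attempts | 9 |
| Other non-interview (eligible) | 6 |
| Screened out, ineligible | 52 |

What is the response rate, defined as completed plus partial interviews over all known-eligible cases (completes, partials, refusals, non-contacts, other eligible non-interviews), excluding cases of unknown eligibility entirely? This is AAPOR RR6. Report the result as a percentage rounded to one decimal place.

Top = 99 + 15 = 114
Denom = 99 + 15 + 51 + 9 + 6 = 180
RR6 = 114 / 180 = 0.6333

63.3%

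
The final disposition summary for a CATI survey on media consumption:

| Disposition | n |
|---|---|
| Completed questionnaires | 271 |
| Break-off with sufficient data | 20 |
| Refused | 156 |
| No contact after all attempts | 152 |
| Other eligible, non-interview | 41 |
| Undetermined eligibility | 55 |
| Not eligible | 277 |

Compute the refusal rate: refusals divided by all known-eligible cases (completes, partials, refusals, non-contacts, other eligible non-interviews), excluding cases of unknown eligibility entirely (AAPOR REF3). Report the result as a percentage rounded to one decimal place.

Num = 156
Base = 271 + 20 + 156 + 152 + 41 = 640
REF3 = 156 / 640 = 0.2437

24.4%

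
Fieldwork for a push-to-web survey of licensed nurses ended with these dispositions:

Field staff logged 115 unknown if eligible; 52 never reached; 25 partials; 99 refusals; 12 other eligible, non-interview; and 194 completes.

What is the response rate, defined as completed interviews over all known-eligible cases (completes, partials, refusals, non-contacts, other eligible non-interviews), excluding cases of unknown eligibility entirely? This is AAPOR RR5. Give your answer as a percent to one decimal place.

Top: 194
Base: 194 + 25 + 99 + 52 + 12 = 382
RR5 = 194 / 382 = 0.5079

50.8%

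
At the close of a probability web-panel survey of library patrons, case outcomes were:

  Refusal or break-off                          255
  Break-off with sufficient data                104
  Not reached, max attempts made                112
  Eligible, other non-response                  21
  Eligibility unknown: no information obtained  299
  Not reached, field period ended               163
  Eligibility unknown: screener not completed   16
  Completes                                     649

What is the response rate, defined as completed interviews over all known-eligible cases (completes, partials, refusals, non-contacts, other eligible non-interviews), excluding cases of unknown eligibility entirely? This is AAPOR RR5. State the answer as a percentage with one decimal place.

49.8%

No contact after all attempts = 163 + 112 = 275
Unknown eligibility = 16 + 299 = 315
Top = 649
Base = 649 + 104 + 255 + 275 + 21 = 1304
RR5 = 649 / 1304 = 0.4977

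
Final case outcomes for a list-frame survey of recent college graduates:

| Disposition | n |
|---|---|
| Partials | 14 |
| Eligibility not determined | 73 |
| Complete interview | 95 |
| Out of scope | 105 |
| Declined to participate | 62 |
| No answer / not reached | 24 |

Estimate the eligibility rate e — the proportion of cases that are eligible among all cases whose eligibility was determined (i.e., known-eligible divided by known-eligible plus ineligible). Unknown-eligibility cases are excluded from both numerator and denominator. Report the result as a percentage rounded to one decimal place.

Eligible (known) = 95 + 14 + 62 + 24 = 195
e = 195 / (195 + 105) = 195 / 300 = 0.6500

65.0%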